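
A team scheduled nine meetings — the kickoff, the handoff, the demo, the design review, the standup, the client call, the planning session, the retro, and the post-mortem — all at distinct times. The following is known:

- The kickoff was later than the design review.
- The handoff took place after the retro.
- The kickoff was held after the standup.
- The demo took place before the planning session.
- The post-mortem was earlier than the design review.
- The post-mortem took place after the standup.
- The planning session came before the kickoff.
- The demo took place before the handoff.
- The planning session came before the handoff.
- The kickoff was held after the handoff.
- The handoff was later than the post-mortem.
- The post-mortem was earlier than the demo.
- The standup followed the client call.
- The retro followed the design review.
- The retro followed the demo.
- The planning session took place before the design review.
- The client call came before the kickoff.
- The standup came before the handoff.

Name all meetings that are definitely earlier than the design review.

the client call, the demo, the planning session, the post-mortem, the standup

Directly stated before the design review: the planning session and the post-mortem.
The client call reaches the design review via the client call → the standup → the post-mortem → the design review.
The demo reaches the design review via the demo → the planning session → the design review.
The standup reaches the design review via the standup → the post-mortem → the design review.
No chain forces the kickoff (or any of the others) ahead of the design review.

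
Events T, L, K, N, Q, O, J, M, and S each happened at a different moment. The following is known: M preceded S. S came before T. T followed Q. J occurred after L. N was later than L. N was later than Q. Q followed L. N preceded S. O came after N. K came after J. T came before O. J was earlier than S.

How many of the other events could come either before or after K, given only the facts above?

6

Forced before K: J and L.
That leaves M, N, O, Q, S, and T with no forced order relative to K — 6.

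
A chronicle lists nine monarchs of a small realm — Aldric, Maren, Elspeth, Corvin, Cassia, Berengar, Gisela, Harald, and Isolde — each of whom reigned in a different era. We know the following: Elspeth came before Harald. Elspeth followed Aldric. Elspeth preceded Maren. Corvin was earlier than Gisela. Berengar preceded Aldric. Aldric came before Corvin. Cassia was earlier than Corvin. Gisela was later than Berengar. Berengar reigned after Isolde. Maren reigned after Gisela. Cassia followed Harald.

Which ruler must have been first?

Isolde has a chain of constraints placing them before every other ruler, so Isolde must be first.

Isolde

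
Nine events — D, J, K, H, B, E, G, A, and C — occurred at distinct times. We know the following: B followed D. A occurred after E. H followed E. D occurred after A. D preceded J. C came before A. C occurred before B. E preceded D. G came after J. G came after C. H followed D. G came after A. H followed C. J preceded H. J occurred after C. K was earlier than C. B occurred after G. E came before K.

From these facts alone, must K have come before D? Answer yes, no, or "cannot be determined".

yes

Chain the constraints: K → C → A → D. Each link is directly stated, so K comes before D.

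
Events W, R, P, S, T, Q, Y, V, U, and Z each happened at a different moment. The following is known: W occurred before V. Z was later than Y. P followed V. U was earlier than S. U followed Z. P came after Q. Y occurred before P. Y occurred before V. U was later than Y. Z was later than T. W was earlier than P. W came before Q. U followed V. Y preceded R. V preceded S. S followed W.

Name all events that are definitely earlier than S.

T, U, V, W, Y, Z

Directly stated before S: U, V, and W.
T reaches S via T → Z → U → S.
Y reaches S via Y → V → S.
Z reaches S via Z → U → S.
No chain forces R (or any of the others) ahead of S.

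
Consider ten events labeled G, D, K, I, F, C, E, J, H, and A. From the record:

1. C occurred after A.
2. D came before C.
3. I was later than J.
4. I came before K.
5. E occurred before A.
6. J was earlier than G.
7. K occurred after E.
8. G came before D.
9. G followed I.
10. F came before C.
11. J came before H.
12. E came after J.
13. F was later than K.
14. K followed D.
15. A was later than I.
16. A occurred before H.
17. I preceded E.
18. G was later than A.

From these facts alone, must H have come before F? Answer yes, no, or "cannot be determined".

No chain of stated constraints runs from H to F, and none runs from F to H either.
So the relative order of H and F is not fixed by the given facts.

cannot be determined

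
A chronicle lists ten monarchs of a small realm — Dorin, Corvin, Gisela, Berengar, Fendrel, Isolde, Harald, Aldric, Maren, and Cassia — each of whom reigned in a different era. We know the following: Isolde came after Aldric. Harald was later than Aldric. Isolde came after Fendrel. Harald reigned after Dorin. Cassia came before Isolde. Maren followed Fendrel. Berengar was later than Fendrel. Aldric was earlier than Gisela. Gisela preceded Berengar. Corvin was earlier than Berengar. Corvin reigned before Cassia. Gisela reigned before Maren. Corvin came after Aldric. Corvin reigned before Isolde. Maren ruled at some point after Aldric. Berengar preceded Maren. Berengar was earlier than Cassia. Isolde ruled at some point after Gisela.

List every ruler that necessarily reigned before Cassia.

Directly stated before Cassia: Berengar and Corvin.
Aldric reaches Cassia via Aldric → Corvin → Cassia.
Fendrel reaches Cassia via Fendrel → Berengar → Cassia.
Gisela reaches Cassia via Gisela → Berengar → Cassia.

Aldric, Berengar, Corvin, Fendrel, Gisela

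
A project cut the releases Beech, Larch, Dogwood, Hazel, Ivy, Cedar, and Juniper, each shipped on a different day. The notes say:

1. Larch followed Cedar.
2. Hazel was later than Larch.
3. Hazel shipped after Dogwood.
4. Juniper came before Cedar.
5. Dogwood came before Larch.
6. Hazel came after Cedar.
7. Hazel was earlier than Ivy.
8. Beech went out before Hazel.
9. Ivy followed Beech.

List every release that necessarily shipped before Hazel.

Directly stated before Hazel: Beech, Cedar, Dogwood, and Larch.
Juniper reaches Hazel via Juniper → Cedar → Hazel.

Beech, Cedar, Dogwood, Juniper, Larch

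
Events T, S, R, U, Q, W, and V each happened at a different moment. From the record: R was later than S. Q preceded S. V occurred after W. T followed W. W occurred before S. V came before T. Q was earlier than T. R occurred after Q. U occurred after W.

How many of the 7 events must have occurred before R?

Directly stated before R: Q and S.
W reaches R via W → S → R.
No chain forces V (or any of the others) ahead of R.
That's Q, S, and W — 3 in all.

3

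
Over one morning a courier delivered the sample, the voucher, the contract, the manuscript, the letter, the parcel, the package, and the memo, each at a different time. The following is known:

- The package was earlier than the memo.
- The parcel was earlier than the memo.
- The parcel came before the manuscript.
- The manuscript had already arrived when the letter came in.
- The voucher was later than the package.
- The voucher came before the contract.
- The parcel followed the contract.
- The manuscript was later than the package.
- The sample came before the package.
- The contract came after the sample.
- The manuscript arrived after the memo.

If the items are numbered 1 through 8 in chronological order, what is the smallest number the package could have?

The sample must come before the package — 1 forced predecessor.
Nothing else is forced ahead of the package, so its earliest slot is position 1 + 1 = 2.

2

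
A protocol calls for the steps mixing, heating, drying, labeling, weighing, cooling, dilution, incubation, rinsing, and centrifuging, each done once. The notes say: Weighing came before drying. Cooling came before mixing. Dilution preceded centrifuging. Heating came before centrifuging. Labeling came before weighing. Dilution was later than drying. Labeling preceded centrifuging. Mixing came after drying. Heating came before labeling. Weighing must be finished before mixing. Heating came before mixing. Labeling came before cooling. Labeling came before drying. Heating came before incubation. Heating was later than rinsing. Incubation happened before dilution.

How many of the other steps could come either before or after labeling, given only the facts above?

Forced before labeling: heating and rinsing; forced after labeling: centrifuging, cooling, dilution, drying, mixing, and weighing.
That leaves incubation with no forced order relative to labeling — 1.

1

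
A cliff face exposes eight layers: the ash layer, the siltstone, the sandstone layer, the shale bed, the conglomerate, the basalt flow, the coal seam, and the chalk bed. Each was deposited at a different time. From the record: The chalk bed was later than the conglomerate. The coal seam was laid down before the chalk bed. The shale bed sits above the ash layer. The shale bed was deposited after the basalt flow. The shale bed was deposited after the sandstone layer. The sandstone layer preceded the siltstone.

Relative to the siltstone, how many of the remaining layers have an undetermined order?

Forced before the siltstone: the sandstone layer.
That leaves the ash layer, the basalt flow, the chalk bed, the coal seam, the conglomerate, and the shale bed with no forced order relative to the siltstone — 6.

6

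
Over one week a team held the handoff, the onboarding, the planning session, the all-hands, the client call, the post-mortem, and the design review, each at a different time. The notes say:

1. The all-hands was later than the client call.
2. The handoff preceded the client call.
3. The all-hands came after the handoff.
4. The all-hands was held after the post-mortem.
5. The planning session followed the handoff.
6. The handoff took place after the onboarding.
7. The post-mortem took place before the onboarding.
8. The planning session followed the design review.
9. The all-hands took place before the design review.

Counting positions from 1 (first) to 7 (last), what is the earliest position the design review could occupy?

The all-hands, the client call, the handoff, the onboarding, and the post-mortem must all come before the design review — 5 forced predecessors.
Nothing else is forced ahead of the design review, so its earliest slot is position 5 + 1 = 6.

6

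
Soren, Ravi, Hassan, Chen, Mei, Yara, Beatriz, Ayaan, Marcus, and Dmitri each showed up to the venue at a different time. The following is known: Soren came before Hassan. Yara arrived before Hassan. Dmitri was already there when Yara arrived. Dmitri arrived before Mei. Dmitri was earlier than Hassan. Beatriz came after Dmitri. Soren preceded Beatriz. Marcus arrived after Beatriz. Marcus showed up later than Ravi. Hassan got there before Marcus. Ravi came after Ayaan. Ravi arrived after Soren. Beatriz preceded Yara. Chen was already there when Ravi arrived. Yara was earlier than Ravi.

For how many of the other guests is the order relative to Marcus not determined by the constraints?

Forced before Marcus: Ayaan, Beatriz, Chen, Dmitri, Hassan, Ravi, Soren, and Yara.
That leaves Mei with no forced order relative to Marcus — 1.

1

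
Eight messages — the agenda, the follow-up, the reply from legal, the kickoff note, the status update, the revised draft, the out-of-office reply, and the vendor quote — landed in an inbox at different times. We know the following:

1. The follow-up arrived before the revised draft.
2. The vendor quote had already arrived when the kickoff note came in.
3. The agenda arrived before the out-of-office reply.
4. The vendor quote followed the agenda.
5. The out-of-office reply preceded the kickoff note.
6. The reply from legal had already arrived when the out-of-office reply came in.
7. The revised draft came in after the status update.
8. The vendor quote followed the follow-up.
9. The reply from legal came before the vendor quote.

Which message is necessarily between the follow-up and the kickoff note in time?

Tracing the constraints gives the follow-up → the vendor quote → the kickoff note, so the vendor quote sits after the follow-up and before the kickoff note.
No other message is forced both after the follow-up and before the kickoff note.

the vendor quote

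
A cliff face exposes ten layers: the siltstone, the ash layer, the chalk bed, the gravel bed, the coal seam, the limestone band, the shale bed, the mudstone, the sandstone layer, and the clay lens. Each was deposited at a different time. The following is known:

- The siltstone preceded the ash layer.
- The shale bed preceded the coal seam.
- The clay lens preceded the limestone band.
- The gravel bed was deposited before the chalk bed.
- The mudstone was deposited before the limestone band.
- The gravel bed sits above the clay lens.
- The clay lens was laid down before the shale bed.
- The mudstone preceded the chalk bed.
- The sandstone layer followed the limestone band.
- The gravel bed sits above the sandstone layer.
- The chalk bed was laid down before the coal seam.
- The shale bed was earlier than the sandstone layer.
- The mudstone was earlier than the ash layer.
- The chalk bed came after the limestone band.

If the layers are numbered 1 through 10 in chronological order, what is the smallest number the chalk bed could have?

7

The clay lens, the gravel bed, the limestone band, the mudstone, the sandstone layer, and the shale bed must all come before the chalk bed — 6 forced predecessors.
Nothing else is forced ahead of the chalk bed, so its earliest slot is position 6 + 1 = 7.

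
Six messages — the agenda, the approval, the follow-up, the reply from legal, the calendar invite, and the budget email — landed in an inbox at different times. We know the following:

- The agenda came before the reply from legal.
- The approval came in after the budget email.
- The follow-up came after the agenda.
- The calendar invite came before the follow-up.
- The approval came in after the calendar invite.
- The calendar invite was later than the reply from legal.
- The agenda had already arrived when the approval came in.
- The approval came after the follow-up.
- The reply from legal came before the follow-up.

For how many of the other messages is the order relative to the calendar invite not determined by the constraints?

1

Forced before the calendar invite: the agenda and the reply from legal; forced after the calendar invite: the approval and the follow-up.
That leaves the budget email with no forced order relative to the calendar invite — 1.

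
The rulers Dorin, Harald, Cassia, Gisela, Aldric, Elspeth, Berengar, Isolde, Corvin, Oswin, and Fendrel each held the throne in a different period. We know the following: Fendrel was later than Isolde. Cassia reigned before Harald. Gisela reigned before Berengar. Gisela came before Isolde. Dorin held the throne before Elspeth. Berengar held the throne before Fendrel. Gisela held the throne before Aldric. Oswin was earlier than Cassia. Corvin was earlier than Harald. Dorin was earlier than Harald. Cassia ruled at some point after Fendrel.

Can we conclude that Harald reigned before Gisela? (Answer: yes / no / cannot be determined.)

no

Tracing the constraints gives Gisela → Berengar → Fendrel → Cassia → Harald, so Gisela must come before Harald.
That means Harald cannot be before Gisela.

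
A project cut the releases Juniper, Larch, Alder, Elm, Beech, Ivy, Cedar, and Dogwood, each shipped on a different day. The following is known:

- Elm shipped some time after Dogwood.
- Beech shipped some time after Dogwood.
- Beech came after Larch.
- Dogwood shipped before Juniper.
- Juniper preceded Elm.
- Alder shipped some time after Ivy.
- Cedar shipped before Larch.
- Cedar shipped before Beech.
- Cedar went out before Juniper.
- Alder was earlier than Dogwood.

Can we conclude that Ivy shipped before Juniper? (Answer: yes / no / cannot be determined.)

Chain the constraints: Ivy → Alder → Dogwood → Juniper. Each link is directly stated, so Ivy comes before Juniper.

yes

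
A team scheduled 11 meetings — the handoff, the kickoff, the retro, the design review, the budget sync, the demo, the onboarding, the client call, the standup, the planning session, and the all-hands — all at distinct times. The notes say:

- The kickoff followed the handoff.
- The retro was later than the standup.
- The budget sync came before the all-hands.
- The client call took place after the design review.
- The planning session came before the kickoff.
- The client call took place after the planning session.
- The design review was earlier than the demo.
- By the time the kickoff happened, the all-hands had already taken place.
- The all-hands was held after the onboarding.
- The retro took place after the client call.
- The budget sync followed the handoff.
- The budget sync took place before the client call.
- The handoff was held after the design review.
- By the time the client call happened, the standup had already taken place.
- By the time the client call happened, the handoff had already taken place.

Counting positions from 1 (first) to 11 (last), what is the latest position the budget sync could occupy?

7

The budget sync must come before the all-hands, the client call, the kickoff, and the retro — 4 meetings forced after it.
Everything else can be placed before the budget sync in some valid order, so the budget sync can sit as late as position 11 − 4 = 7.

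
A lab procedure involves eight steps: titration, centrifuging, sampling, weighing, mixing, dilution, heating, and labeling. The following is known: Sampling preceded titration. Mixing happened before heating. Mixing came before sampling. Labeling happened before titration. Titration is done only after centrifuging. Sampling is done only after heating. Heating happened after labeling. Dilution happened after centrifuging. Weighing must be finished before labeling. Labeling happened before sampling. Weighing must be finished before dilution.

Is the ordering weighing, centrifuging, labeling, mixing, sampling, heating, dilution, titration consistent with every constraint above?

The constraints require heating before sampling, but in the proposed sequence sampling appears ahead of heating. That one violation is enough.

no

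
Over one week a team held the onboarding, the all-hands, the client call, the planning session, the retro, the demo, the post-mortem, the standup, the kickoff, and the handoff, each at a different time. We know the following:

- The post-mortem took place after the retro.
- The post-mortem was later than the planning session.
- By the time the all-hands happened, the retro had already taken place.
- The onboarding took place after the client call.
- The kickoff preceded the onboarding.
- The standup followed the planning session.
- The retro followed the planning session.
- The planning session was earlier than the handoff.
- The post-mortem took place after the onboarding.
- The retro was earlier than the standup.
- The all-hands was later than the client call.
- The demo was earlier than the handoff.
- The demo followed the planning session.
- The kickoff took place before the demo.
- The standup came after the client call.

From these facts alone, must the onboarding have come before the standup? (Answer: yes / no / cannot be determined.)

No chain of stated constraints runs from the onboarding to the standup, and none runs from the standup to the onboarding either.
So the relative order of the onboarding and the standup is not fixed by the given facts.

cannot be determined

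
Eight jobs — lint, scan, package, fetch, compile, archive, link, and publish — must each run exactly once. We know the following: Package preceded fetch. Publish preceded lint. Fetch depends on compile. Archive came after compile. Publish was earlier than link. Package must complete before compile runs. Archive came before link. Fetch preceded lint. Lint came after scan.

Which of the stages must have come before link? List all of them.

archive, compile, package, publish

Directly stated before link: archive and publish.
Compile reaches link via compile → archive → link.
Package reaches link via package → compile → archive → link.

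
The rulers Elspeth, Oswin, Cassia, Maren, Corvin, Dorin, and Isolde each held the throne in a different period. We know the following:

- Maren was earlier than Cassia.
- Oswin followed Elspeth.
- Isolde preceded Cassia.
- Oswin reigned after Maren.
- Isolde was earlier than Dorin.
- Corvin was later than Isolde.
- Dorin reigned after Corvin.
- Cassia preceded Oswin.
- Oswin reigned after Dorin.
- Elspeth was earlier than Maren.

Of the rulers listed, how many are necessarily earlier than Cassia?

3

Directly stated before Cassia: Isolde and Maren.
Elspeth reaches Cassia via Elspeth → Maren → Cassia.
No chain forces Oswin (or any of the others) ahead of Cassia.
That's Elspeth, Isolde, and Maren — 3 in all.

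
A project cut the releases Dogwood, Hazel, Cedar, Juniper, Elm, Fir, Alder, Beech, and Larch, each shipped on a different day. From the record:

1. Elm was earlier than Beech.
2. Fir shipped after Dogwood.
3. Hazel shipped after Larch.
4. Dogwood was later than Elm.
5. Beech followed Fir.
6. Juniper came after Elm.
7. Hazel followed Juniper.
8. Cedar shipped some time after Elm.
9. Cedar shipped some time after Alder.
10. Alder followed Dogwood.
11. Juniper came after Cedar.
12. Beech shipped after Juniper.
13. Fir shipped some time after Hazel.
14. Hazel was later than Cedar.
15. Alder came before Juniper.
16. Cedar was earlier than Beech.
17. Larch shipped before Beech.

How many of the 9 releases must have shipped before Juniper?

4

Directly stated before Juniper: Alder, Cedar, and Elm.
Dogwood reaches Juniper via Dogwood → Alder → Juniper.
That's Alder, Cedar, Dogwood, and Elm — 4 in all.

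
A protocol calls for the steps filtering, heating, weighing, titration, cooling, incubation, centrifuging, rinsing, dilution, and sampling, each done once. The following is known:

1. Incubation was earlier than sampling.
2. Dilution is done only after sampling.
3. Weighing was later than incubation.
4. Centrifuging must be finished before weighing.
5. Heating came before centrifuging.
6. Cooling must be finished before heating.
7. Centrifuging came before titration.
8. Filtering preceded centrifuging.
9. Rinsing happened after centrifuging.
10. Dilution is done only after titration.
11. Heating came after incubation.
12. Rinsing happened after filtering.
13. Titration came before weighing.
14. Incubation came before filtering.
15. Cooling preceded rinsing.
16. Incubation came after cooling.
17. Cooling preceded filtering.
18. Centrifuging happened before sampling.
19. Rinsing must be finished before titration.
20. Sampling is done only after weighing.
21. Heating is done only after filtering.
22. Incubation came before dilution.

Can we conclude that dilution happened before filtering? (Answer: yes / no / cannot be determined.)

Tracing the constraints gives filtering → centrifuging → titration → dilution, so filtering must come before dilution.
That means dilution cannot be before filtering.

no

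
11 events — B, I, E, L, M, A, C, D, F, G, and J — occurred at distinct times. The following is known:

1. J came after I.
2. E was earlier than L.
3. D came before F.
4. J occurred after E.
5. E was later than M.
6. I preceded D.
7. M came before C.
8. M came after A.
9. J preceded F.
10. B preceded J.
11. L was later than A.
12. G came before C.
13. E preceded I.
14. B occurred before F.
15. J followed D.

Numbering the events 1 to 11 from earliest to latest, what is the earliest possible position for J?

7

A, B, D, E, I, and M must all come before J — 6 forced predecessors.
Nothing else is forced ahead of J, so its earliest slot is position 6 + 1 = 7.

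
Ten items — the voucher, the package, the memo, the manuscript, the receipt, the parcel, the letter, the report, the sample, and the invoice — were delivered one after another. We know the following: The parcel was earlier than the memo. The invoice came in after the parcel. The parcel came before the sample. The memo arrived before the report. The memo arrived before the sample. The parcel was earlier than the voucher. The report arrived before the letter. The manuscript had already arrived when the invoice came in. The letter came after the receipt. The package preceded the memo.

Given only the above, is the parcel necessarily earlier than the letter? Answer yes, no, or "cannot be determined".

Chain the constraints: the parcel → the memo → the report → the letter. Each link is directly stated, so the parcel comes before the letter.

yes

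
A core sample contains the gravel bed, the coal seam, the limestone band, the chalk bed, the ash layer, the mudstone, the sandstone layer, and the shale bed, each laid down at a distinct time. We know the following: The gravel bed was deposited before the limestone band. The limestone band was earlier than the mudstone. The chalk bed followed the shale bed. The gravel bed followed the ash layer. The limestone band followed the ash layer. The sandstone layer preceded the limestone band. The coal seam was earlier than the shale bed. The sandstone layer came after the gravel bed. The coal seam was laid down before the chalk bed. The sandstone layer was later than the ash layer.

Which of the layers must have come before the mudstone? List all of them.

Directly stated before the mudstone: the limestone band.
The ash layer reaches the mudstone via the ash layer → the limestone band → the mudstone.
The gravel bed reaches the mudstone via the gravel bed → the limestone band → the mudstone.
The sandstone layer reaches the mudstone via the sandstone layer → the limestone band → the mudstone.
No chain forces the coal seam (or any of the others) ahead of the mudstone.

the ash layer, the gravel bed, the limestone band, the sandstone layer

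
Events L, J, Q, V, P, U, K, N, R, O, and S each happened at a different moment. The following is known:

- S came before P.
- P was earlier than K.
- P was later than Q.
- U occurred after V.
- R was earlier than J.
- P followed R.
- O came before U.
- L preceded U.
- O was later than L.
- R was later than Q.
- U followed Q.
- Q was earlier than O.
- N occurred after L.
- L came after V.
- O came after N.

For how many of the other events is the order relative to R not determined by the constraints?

6

Forced before R: Q; forced after R: J, K, and P.
That leaves L, N, O, S, U, and V with no forced order relative to R — 6.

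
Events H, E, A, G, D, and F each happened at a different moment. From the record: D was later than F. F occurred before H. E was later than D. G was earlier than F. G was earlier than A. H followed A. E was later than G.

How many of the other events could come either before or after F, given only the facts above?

1

Forced before F: G; forced after F: D, E, and H.
That leaves A with no forced order relative to F — 1.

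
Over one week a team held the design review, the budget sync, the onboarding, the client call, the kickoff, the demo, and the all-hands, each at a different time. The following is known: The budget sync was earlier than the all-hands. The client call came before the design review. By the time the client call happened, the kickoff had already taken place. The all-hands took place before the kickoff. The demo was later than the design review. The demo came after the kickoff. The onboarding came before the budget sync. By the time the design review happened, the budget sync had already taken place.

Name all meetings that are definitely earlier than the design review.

Directly stated before the design review: the budget sync and the client call.
The all-hands reaches the design review via the all-hands → the kickoff → the client call → the design review.
The kickoff reaches the design review via the kickoff → the client call → the design review.
The onboarding reaches the design review via the onboarding → the budget sync → the design review.

the all-hands, the budget sync, the client call, the kickoff, the onboarding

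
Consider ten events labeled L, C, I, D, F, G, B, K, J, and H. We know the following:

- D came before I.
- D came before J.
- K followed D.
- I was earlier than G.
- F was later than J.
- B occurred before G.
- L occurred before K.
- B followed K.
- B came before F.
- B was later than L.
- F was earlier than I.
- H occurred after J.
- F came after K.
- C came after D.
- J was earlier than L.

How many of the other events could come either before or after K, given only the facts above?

Forced before K: D, J, and L; forced after K: B, F, G, and I.
That leaves C and H with no forced order relative to K — 2.

2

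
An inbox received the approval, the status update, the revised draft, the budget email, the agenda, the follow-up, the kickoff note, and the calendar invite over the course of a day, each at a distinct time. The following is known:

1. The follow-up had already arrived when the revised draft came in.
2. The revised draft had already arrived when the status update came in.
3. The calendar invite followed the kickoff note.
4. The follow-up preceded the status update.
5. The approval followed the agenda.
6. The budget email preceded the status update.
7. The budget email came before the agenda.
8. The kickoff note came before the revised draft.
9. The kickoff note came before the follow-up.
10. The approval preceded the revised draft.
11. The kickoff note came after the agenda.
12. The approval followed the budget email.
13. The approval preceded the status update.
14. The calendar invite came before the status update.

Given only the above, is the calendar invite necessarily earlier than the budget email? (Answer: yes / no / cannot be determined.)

Tracing the constraints gives the budget email → the agenda → the kickoff note → the calendar invite, so the budget email must come before the calendar invite.
That means the calendar invite cannot be before the budget email.

no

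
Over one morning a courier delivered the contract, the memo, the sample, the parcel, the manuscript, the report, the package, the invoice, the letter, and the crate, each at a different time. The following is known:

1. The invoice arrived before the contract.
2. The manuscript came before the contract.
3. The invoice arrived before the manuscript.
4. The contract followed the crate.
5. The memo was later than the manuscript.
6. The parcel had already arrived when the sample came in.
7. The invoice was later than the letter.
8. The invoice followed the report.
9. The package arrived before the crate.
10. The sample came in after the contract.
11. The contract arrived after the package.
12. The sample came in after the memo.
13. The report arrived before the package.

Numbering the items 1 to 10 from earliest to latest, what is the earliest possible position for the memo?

5

The invoice, the letter, the manuscript, and the report must all come before the memo — 4 forced predecessors.
Nothing else is forced ahead of the memo, so its earliest slot is position 4 + 1 = 5.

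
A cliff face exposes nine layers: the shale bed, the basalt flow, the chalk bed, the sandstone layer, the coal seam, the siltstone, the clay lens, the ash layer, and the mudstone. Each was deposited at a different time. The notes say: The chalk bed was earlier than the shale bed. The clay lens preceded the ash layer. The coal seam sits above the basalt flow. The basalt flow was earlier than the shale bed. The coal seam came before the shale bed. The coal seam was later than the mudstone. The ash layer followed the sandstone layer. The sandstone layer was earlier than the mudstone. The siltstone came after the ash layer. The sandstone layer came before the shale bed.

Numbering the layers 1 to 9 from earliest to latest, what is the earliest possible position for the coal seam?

4

The basalt flow, the mudstone, and the sandstone layer must all come before the coal seam — 3 forced predecessors.
Nothing else is forced ahead of the coal seam, so its earliest slot is position 3 + 1 = 4.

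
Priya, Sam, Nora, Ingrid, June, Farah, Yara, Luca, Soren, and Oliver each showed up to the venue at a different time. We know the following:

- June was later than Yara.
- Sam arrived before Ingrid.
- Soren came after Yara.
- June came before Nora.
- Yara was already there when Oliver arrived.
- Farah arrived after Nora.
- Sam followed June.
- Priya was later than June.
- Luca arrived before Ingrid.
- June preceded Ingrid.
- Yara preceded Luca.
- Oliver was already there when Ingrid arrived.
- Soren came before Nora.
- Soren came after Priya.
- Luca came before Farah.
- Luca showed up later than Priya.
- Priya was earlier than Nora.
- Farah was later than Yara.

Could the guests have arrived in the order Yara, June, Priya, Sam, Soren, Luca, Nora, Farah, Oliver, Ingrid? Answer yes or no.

yes

Check each stated constraint against the proposed order — e.g. June is ahead of Ingrid; Yara is ahead of Oliver. Every pair is in the required order; nothing is violated.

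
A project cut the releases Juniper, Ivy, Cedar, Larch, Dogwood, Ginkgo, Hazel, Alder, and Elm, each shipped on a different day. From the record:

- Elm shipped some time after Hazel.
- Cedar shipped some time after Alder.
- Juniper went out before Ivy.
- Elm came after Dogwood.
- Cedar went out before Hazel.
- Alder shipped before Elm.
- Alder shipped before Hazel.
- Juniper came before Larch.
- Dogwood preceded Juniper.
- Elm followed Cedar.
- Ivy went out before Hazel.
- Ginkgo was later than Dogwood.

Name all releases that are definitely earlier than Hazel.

Alder, Cedar, Dogwood, Ivy, Juniper

Directly stated before Hazel: Alder, Cedar, and Ivy.
Dogwood reaches Hazel via Dogwood → Juniper → Ivy → Hazel.
Juniper reaches Hazel via Juniper → Ivy → Hazel.
No chain forces Elm (or any of the others) ahead of Hazel.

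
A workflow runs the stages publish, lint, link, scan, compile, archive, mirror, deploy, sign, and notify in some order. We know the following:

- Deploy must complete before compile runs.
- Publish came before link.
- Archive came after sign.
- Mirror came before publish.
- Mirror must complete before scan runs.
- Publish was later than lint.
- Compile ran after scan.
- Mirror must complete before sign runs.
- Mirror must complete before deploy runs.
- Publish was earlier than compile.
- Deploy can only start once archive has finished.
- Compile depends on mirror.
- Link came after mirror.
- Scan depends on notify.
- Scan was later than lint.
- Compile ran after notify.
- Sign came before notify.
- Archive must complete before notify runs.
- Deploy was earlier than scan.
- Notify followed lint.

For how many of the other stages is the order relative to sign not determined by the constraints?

3

Forced before sign: mirror; forced after sign: archive, compile, deploy, notify, and scan.
That leaves link, lint, and publish with no forced order relative to sign — 3.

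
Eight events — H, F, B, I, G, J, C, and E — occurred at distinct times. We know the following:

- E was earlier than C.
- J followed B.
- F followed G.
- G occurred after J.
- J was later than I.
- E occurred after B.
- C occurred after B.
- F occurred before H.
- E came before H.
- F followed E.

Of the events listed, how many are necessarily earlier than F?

Directly stated before F: E and G.
B reaches F via B → E → F.
I reaches F via I → J → G → F.
J reaches F via J → G → F.
No chain forces H (or any of the others) ahead of F.
That's B, E, G, I, and J — 5 in all.

5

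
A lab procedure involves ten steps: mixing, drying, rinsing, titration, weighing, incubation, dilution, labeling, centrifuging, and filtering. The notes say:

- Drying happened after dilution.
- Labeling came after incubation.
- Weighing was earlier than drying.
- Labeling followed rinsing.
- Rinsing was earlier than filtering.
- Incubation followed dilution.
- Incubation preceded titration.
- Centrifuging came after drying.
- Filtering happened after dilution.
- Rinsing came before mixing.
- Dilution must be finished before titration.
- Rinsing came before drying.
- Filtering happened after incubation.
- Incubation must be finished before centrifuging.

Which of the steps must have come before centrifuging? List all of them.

dilution, drying, incubation, rinsing, weighing

Directly stated before centrifuging: drying and incubation.
Dilution reaches centrifuging via dilution → incubation → centrifuging.
Rinsing reaches centrifuging via rinsing → drying → centrifuging.
Weighing reaches centrifuging via weighing → drying → centrifuging.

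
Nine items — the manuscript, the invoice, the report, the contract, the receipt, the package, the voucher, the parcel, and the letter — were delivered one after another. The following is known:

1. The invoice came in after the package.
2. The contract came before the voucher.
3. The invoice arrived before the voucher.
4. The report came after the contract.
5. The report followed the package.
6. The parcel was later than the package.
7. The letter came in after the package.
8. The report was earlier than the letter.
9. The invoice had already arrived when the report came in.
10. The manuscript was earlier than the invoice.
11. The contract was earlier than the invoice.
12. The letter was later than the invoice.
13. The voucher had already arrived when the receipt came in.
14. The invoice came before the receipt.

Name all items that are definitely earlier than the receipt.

Directly stated before the receipt: the invoice and the voucher.
The contract reaches the receipt via the contract → the invoice → the receipt.
The manuscript reaches the receipt via the manuscript → the invoice → the receipt.
The package reaches the receipt via the package → the invoice → the receipt.
No chain forces the parcel (or any of the others) ahead of the receipt.

the contract, the invoice, the manuscript, the package, the voucher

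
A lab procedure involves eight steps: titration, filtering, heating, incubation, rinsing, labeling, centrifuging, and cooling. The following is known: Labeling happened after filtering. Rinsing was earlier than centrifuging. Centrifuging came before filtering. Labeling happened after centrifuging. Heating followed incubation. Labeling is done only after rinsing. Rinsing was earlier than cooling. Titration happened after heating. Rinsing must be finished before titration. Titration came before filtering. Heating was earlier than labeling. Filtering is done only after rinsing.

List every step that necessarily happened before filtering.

centrifuging, heating, incubation, rinsing, titration

Directly stated before filtering: centrifuging, rinsing, and titration.
Heating reaches filtering via heating → titration → filtering.
Incubation reaches filtering via incubation → heating → titration → filtering.
No chain forces labeling (or any of the others) ahead of filtering.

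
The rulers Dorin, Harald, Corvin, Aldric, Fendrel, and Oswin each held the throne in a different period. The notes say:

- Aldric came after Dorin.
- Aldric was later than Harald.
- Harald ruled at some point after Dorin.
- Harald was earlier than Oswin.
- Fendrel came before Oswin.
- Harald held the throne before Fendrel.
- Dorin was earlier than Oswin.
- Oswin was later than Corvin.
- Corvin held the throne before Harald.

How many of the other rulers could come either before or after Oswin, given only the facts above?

1

Forced before Oswin: Corvin, Dorin, Fendrel, and Harald.
That leaves Aldric with no forced order relative to Oswin — 1.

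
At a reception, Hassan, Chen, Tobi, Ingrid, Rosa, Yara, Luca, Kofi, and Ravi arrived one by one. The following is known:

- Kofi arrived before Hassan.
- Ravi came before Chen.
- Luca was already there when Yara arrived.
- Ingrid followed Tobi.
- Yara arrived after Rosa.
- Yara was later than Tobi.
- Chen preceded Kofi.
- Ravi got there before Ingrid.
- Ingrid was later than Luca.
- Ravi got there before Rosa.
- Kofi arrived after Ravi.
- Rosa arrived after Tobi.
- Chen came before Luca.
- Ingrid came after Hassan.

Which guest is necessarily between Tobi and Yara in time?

Tracing the constraints gives Tobi → Rosa → Yara, so Rosa sits after Tobi and before Yara.
No other guest is forced both after Tobi and before Yara.

Rosa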